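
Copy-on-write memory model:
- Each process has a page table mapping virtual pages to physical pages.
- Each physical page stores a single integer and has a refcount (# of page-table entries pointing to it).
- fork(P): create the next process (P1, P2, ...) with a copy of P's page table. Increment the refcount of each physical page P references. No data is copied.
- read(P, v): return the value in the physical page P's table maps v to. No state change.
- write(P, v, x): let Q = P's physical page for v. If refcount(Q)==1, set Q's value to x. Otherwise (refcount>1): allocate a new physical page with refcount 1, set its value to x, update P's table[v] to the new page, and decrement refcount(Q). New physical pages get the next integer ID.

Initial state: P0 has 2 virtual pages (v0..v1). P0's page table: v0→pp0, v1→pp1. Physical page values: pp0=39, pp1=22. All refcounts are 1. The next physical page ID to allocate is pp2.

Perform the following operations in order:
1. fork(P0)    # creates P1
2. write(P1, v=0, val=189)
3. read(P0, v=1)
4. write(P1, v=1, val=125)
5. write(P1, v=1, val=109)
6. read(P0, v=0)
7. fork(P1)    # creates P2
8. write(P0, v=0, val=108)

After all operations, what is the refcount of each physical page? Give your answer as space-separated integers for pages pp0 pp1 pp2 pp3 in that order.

Op 1: fork(P0) -> P1. 2 ppages; refcounts: pp0:2 pp1:2
Op 2: write(P1, v0, 189). refcount(pp0)=2>1 -> COPY to pp2. 3 ppages; refcounts: pp0:1 pp1:2 pp2:1
Op 3: read(P0, v1) -> 22. No state change.
Op 4: write(P1, v1, 125). refcount(pp1)=2>1 -> COPY to pp3. 4 ppages; refcounts: pp0:1 pp1:1 pp2:1 pp3:1
Op 5: write(P1, v1, 109). refcount(pp3)=1 -> write in place. 4 ppages; refcounts: pp0:1 pp1:1 pp2:1 pp3:1
Op 6: read(P0, v0) -> 39. No state change.
Op 7: fork(P1) -> P2. 4 ppages; refcounts: pp0:1 pp1:1 pp2:2 pp3:2
Op 8: write(P0, v0, 108). refcount(pp0)=1 -> write in place. 4 ppages; refcounts: pp0:1 pp1:1 pp2:2 pp3:2

Answer: 1 1 2 2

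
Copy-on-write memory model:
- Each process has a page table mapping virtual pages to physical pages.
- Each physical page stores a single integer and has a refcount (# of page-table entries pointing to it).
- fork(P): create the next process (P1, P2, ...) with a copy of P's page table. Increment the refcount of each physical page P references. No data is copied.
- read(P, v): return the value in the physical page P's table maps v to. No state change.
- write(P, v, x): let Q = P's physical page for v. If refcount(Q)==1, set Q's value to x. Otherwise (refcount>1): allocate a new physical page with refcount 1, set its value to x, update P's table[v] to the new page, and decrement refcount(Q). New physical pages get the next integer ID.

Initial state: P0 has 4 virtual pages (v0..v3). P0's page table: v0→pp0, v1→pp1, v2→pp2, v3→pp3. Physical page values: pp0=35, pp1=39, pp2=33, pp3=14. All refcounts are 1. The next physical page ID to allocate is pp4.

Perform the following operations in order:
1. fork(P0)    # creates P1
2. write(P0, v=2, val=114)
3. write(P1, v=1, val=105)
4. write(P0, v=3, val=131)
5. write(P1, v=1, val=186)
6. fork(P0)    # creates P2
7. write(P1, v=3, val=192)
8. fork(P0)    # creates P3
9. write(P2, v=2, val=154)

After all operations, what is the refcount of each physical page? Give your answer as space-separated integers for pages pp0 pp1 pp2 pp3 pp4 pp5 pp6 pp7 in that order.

Answer: 4 3 1 1 2 1 3 1

Derivation:
Op 1: fork(P0) -> P1. 4 ppages; refcounts: pp0:2 pp1:2 pp2:2 pp3:2
Op 2: write(P0, v2, 114). refcount(pp2)=2>1 -> COPY to pp4. 5 ppages; refcounts: pp0:2 pp1:2 pp2:1 pp3:2 pp4:1
Op 3: write(P1, v1, 105). refcount(pp1)=2>1 -> COPY to pp5. 6 ppages; refcounts: pp0:2 pp1:1 pp2:1 pp3:2 pp4:1 pp5:1
Op 4: write(P0, v3, 131). refcount(pp3)=2>1 -> COPY to pp6. 7 ppages; refcounts: pp0:2 pp1:1 pp2:1 pp3:1 pp4:1 pp5:1 pp6:1
Op 5: write(P1, v1, 186). refcount(pp5)=1 -> write in place. 7 ppages; refcounts: pp0:2 pp1:1 pp2:1 pp3:1 pp4:1 pp5:1 pp6:1
Op 6: fork(P0) -> P2. 7 ppages; refcounts: pp0:3 pp1:2 pp2:1 pp3:1 pp4:2 pp5:1 pp6:2
Op 7: write(P1, v3, 192). refcount(pp3)=1 -> write in place. 7 ppages; refcounts: pp0:3 pp1:2 pp2:1 pp3:1 pp4:2 pp5:1 pp6:2
Op 8: fork(P0) -> P3. 7 ppages; refcounts: pp0:4 pp1:3 pp2:1 pp3:1 pp4:3 pp5:1 pp6:3
Op 9: write(P2, v2, 154). refcount(pp4)=3>1 -> COPY to pp7. 8 ppages; refcounts: pp0:4 pp1:3 pp2:1 pp3:1 pp4:2 pp5:1 pp6:3 pp7:1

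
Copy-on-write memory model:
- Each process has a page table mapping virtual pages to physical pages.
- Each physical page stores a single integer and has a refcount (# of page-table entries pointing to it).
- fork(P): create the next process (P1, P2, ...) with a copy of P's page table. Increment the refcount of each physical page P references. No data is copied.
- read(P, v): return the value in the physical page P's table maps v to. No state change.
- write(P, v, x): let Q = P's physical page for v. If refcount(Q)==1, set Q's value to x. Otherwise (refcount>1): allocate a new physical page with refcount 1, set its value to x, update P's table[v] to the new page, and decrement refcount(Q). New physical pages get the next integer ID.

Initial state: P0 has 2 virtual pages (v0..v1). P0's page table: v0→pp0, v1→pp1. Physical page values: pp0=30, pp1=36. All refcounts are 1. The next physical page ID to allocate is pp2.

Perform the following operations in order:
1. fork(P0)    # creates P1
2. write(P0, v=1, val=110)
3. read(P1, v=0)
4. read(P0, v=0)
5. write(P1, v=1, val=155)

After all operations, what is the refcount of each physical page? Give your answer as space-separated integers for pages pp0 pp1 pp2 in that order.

Answer: 2 1 1

Derivation:
Op 1: fork(P0) -> P1. 2 ppages; refcounts: pp0:2 pp1:2
Op 2: write(P0, v1, 110). refcount(pp1)=2>1 -> COPY to pp2. 3 ppages; refcounts: pp0:2 pp1:1 pp2:1
Op 3: read(P1, v0) -> 30. No state change.
Op 4: read(P0, v0) -> 30. No state change.
Op 5: write(P1, v1, 155). refcount(pp1)=1 -> write in place. 3 ppages; refcounts: pp0:2 pp1:1 pp2:1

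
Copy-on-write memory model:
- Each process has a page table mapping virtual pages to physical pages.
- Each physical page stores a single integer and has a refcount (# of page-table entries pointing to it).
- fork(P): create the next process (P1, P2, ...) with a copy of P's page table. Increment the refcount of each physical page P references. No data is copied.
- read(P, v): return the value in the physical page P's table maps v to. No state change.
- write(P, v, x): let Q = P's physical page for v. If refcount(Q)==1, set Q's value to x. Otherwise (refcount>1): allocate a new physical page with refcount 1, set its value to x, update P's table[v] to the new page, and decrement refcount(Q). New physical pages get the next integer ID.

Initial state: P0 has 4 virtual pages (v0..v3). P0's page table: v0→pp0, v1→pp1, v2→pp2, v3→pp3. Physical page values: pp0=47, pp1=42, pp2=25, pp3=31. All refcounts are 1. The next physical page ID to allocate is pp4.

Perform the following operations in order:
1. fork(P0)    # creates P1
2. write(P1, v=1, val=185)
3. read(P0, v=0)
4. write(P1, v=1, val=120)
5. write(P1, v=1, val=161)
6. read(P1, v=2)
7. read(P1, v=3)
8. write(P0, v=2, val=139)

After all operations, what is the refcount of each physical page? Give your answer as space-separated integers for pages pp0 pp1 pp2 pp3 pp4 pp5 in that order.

Op 1: fork(P0) -> P1. 4 ppages; refcounts: pp0:2 pp1:2 pp2:2 pp3:2
Op 2: write(P1, v1, 185). refcount(pp1)=2>1 -> COPY to pp4. 5 ppages; refcounts: pp0:2 pp1:1 pp2:2 pp3:2 pp4:1
Op 3: read(P0, v0) -> 47. No state change.
Op 4: write(P1, v1, 120). refcount(pp4)=1 -> write in place. 5 ppages; refcounts: pp0:2 pp1:1 pp2:2 pp3:2 pp4:1
Op 5: write(P1, v1, 161). refcount(pp4)=1 -> write in place. 5 ppages; refcounts: pp0:2 pp1:1 pp2:2 pp3:2 pp4:1
Op 6: read(P1, v2) -> 25. No state change.
Op 7: read(P1, v3) -> 31. No state change.
Op 8: write(P0, v2, 139). refcount(pp2)=2>1 -> COPY to pp5. 6 ppages; refcounts: pp0:2 pp1:1 pp2:1 pp3:2 pp4:1 pp5:1

Answer: 2 1 1 2 1 1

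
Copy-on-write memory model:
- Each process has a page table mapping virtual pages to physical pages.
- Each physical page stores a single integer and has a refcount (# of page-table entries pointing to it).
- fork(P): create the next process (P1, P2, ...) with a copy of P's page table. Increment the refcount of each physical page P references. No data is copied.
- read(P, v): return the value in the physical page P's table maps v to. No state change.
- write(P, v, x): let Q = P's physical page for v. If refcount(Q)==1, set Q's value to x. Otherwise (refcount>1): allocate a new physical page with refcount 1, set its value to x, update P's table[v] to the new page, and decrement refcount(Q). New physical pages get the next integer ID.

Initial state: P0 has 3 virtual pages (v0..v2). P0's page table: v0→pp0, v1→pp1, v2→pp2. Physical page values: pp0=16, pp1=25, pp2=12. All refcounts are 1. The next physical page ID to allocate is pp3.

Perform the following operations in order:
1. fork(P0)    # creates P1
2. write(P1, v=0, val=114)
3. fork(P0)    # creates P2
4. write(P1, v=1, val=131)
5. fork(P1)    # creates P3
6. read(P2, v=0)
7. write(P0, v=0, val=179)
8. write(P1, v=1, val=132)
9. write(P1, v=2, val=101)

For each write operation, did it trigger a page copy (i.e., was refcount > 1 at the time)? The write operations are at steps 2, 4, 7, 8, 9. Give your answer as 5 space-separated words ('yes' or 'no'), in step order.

Op 1: fork(P0) -> P1. 3 ppages; refcounts: pp0:2 pp1:2 pp2:2
Op 2: write(P1, v0, 114). refcount(pp0)=2>1 -> COPY to pp3. 4 ppages; refcounts: pp0:1 pp1:2 pp2:2 pp3:1
Op 3: fork(P0) -> P2. 4 ppages; refcounts: pp0:2 pp1:3 pp2:3 pp3:1
Op 4: write(P1, v1, 131). refcount(pp1)=3>1 -> COPY to pp4. 5 ppages; refcounts: pp0:2 pp1:2 pp2:3 pp3:1 pp4:1
Op 5: fork(P1) -> P3. 5 ppages; refcounts: pp0:2 pp1:2 pp2:4 pp3:2 pp4:2
Op 6: read(P2, v0) -> 16. No state change.
Op 7: write(P0, v0, 179). refcount(pp0)=2>1 -> COPY to pp5. 6 ppages; refcounts: pp0:1 pp1:2 pp2:4 pp3:2 pp4:2 pp5:1
Op 8: write(P1, v1, 132). refcount(pp4)=2>1 -> COPY to pp6. 7 ppages; refcounts: pp0:1 pp1:2 pp2:4 pp3:2 pp4:1 pp5:1 pp6:1
Op 9: write(P1, v2, 101). refcount(pp2)=4>1 -> COPY to pp7. 8 ppages; refcounts: pp0:1 pp1:2 pp2:3 pp3:2 pp4:1 pp5:1 pp6:1 pp7:1

yes yes yes yes yes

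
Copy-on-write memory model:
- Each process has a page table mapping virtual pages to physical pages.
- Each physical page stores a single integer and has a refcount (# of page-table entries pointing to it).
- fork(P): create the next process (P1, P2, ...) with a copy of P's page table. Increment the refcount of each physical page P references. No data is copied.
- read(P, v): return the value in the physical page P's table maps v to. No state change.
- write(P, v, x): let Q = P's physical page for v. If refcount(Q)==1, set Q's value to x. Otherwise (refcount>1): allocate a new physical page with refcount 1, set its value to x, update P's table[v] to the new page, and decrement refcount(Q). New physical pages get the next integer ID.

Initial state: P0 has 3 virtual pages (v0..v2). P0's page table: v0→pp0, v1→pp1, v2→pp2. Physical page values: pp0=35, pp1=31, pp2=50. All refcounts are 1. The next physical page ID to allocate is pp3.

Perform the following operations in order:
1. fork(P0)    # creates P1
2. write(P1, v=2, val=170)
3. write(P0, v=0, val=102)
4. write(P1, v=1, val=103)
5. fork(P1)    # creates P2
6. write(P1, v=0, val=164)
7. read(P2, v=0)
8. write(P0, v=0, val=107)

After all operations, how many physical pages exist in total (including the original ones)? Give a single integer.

Answer: 7

Derivation:
Op 1: fork(P0) -> P1. 3 ppages; refcounts: pp0:2 pp1:2 pp2:2
Op 2: write(P1, v2, 170). refcount(pp2)=2>1 -> COPY to pp3. 4 ppages; refcounts: pp0:2 pp1:2 pp2:1 pp3:1
Op 3: write(P0, v0, 102). refcount(pp0)=2>1 -> COPY to pp4. 5 ppages; refcounts: pp0:1 pp1:2 pp2:1 pp3:1 pp4:1
Op 4: write(P1, v1, 103). refcount(pp1)=2>1 -> COPY to pp5. 6 ppages; refcounts: pp0:1 pp1:1 pp2:1 pp3:1 pp4:1 pp5:1
Op 5: fork(P1) -> P2. 6 ppages; refcounts: pp0:2 pp1:1 pp2:1 pp3:2 pp4:1 pp5:2
Op 6: write(P1, v0, 164). refcount(pp0)=2>1 -> COPY to pp6. 7 ppages; refcounts: pp0:1 pp1:1 pp2:1 pp3:2 pp4:1 pp5:2 pp6:1
Op 7: read(P2, v0) -> 35. No state change.
Op 8: write(P0, v0, 107). refcount(pp4)=1 -> write in place. 7 ppages; refcounts: pp0:1 pp1:1 pp2:1 pp3:2 pp4:1 pp5:2 pp6:1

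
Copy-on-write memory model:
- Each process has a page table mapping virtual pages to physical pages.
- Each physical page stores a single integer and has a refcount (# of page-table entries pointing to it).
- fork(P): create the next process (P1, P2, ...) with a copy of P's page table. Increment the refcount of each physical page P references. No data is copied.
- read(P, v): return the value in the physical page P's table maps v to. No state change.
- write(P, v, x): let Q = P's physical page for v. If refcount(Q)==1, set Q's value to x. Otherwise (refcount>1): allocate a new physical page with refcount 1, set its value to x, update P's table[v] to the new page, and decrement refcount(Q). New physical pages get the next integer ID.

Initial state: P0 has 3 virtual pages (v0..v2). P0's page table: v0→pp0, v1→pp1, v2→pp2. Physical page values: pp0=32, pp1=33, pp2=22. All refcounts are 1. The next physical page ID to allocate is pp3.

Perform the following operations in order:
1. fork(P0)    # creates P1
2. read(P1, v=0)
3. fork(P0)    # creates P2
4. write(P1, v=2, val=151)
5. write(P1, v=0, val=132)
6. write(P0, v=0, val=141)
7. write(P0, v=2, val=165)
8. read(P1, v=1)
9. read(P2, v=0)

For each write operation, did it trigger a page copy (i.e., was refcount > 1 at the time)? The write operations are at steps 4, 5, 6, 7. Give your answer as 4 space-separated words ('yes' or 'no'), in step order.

Op 1: fork(P0) -> P1. 3 ppages; refcounts: pp0:2 pp1:2 pp2:2
Op 2: read(P1, v0) -> 32. No state change.
Op 3: fork(P0) -> P2. 3 ppages; refcounts: pp0:3 pp1:3 pp2:3
Op 4: write(P1, v2, 151). refcount(pp2)=3>1 -> COPY to pp3. 4 ppages; refcounts: pp0:3 pp1:3 pp2:2 pp3:1
Op 5: write(P1, v0, 132). refcount(pp0)=3>1 -> COPY to pp4. 5 ppages; refcounts: pp0:2 pp1:3 pp2:2 pp3:1 pp4:1
Op 6: write(P0, v0, 141). refcount(pp0)=2>1 -> COPY to pp5. 6 ppages; refcounts: pp0:1 pp1:3 pp2:2 pp3:1 pp4:1 pp5:1
Op 7: write(P0, v2, 165). refcount(pp2)=2>1 -> COPY to pp6. 7 ppages; refcounts: pp0:1 pp1:3 pp2:1 pp3:1 pp4:1 pp5:1 pp6:1
Op 8: read(P1, v1) -> 33. No state change.
Op 9: read(P2, v0) -> 32. No state change.

yes yes yes yes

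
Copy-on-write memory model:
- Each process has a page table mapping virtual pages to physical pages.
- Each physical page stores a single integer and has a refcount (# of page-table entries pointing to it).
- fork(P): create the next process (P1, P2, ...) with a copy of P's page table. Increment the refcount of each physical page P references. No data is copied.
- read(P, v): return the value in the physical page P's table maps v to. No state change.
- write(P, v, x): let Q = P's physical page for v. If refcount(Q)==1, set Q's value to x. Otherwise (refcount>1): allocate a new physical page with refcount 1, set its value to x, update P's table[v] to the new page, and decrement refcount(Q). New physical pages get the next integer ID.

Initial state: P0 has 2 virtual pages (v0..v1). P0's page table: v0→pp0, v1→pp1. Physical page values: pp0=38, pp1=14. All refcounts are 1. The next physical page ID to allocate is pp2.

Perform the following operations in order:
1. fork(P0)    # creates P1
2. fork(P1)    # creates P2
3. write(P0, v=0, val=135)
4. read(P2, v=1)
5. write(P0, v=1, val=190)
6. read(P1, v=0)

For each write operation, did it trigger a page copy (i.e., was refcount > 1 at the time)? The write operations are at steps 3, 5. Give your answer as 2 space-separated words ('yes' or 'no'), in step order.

Op 1: fork(P0) -> P1. 2 ppages; refcounts: pp0:2 pp1:2
Op 2: fork(P1) -> P2. 2 ppages; refcounts: pp0:3 pp1:3
Op 3: write(P0, v0, 135). refcount(pp0)=3>1 -> COPY to pp2. 3 ppages; refcounts: pp0:2 pp1:3 pp2:1
Op 4: read(P2, v1) -> 14. No state change.
Op 5: write(P0, v1, 190). refcount(pp1)=3>1 -> COPY to pp3. 4 ppages; refcounts: pp0:2 pp1:2 pp2:1 pp3:1
Op 6: read(P1, v0) -> 38. No state change.

yes yes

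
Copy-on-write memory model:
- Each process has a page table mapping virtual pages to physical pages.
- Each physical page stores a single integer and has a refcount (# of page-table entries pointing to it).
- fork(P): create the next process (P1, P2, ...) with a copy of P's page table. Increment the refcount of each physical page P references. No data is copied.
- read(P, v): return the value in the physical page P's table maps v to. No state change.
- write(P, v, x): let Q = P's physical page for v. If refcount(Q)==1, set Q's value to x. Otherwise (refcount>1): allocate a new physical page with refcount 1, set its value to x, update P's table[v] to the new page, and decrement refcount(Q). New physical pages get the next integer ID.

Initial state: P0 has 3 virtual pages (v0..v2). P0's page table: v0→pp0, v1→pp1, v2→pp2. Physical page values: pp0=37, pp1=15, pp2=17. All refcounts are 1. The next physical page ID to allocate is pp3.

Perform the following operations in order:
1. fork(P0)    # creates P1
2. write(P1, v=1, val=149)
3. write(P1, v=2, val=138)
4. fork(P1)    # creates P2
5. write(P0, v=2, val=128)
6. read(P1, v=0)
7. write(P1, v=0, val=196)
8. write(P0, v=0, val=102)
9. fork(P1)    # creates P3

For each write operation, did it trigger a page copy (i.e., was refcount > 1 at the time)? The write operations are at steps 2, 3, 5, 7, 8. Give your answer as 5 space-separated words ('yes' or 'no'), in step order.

Op 1: fork(P0) -> P1. 3 ppages; refcounts: pp0:2 pp1:2 pp2:2
Op 2: write(P1, v1, 149). refcount(pp1)=2>1 -> COPY to pp3. 4 ppages; refcounts: pp0:2 pp1:1 pp2:2 pp3:1
Op 3: write(P1, v2, 138). refcount(pp2)=2>1 -> COPY to pp4. 5 ppages; refcounts: pp0:2 pp1:1 pp2:1 pp3:1 pp4:1
Op 4: fork(P1) -> P2. 5 ppages; refcounts: pp0:3 pp1:1 pp2:1 pp3:2 pp4:2
Op 5: write(P0, v2, 128). refcount(pp2)=1 -> write in place. 5 ppages; refcounts: pp0:3 pp1:1 pp2:1 pp3:2 pp4:2
Op 6: read(P1, v0) -> 37. No state change.
Op 7: write(P1, v0, 196). refcount(pp0)=3>1 -> COPY to pp5. 6 ppages; refcounts: pp0:2 pp1:1 pp2:1 pp3:2 pp4:2 pp5:1
Op 8: write(P0, v0, 102). refcount(pp0)=2>1 -> COPY to pp6. 7 ppages; refcounts: pp0:1 pp1:1 pp2:1 pp3:2 pp4:2 pp5:1 pp6:1
Op 9: fork(P1) -> P3. 7 ppages; refcounts: pp0:1 pp1:1 pp2:1 pp3:3 pp4:3 pp5:2 pp6:1

yes yes no yes yes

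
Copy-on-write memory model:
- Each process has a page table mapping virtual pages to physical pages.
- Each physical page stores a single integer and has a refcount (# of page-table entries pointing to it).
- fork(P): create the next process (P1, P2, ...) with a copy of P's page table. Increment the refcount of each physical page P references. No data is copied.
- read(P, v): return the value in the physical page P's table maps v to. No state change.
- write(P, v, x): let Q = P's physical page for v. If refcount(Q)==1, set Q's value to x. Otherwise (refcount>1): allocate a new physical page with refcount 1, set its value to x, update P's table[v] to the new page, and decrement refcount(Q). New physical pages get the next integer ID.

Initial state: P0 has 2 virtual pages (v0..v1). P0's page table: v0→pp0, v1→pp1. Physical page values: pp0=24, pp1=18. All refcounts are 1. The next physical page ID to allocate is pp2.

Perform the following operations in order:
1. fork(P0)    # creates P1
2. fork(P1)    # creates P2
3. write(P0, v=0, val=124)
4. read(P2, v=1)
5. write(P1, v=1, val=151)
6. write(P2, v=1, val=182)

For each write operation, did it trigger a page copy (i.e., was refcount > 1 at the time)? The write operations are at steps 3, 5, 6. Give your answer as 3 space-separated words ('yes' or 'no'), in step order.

Op 1: fork(P0) -> P1. 2 ppages; refcounts: pp0:2 pp1:2
Op 2: fork(P1) -> P2. 2 ppages; refcounts: pp0:3 pp1:3
Op 3: write(P0, v0, 124). refcount(pp0)=3>1 -> COPY to pp2. 3 ppages; refcounts: pp0:2 pp1:3 pp2:1
Op 4: read(P2, v1) -> 18. No state change.
Op 5: write(P1, v1, 151). refcount(pp1)=3>1 -> COPY to pp3. 4 ppages; refcounts: pp0:2 pp1:2 pp2:1 pp3:1
Op 6: write(P2, v1, 182). refcount(pp1)=2>1 -> COPY to pp4. 5 ppages; refcounts: pp0:2 pp1:1 pp2:1 pp3:1 pp4:1

yes yes yes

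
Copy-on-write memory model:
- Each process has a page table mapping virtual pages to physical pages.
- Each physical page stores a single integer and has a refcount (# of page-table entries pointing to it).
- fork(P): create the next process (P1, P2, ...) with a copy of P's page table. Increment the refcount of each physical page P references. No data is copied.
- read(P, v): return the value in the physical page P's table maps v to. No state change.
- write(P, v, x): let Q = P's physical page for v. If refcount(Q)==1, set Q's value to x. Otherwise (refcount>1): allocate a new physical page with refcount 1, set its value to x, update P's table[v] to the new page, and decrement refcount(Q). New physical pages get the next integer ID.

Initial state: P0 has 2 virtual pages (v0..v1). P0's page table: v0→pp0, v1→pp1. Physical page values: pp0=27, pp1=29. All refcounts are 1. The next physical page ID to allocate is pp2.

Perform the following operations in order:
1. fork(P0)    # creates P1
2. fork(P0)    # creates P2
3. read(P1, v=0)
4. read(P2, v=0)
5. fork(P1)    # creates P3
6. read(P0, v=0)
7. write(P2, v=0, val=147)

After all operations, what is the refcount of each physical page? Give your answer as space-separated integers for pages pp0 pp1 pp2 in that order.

Answer: 3 4 1

Derivation:
Op 1: fork(P0) -> P1. 2 ppages; refcounts: pp0:2 pp1:2
Op 2: fork(P0) -> P2. 2 ppages; refcounts: pp0:3 pp1:3
Op 3: read(P1, v0) -> 27. No state change.
Op 4: read(P2, v0) -> 27. No state change.
Op 5: fork(P1) -> P3. 2 ppages; refcounts: pp0:4 pp1:4
Op 6: read(P0, v0) -> 27. No state change.
Op 7: write(P2, v0, 147). refcount(pp0)=4>1 -> COPY to pp2. 3 ppages; refcounts: pp0:3 pp1:4 pp2:1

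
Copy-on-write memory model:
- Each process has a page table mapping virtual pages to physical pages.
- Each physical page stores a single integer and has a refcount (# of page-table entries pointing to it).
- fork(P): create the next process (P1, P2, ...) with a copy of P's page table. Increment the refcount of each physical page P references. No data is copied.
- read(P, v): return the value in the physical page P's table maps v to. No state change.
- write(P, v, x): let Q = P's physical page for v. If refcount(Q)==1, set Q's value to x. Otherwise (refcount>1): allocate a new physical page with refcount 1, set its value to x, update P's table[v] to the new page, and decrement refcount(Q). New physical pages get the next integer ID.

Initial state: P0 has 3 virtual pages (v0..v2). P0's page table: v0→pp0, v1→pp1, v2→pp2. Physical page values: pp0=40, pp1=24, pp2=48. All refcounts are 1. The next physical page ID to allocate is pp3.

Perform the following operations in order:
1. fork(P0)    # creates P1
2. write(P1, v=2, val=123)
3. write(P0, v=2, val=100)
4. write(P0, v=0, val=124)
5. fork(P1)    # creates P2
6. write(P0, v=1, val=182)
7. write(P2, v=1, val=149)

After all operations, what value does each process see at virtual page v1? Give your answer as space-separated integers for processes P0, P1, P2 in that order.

Answer: 182 24 149

Derivation:
Op 1: fork(P0) -> P1. 3 ppages; refcounts: pp0:2 pp1:2 pp2:2
Op 2: write(P1, v2, 123). refcount(pp2)=2>1 -> COPY to pp3. 4 ppages; refcounts: pp0:2 pp1:2 pp2:1 pp3:1
Op 3: write(P0, v2, 100). refcount(pp2)=1 -> write in place. 4 ppages; refcounts: pp0:2 pp1:2 pp2:1 pp3:1
Op 4: write(P0, v0, 124). refcount(pp0)=2>1 -> COPY to pp4. 5 ppages; refcounts: pp0:1 pp1:2 pp2:1 pp3:1 pp4:1
Op 5: fork(P1) -> P2. 5 ppages; refcounts: pp0:2 pp1:3 pp2:1 pp3:2 pp4:1
Op 6: write(P0, v1, 182). refcount(pp1)=3>1 -> COPY to pp5. 6 ppages; refcounts: pp0:2 pp1:2 pp2:1 pp3:2 pp4:1 pp5:1
Op 7: write(P2, v1, 149). refcount(pp1)=2>1 -> COPY to pp6. 7 ppages; refcounts: pp0:2 pp1:1 pp2:1 pp3:2 pp4:1 pp5:1 pp6:1
P0: v1 -> pp5 = 182
P1: v1 -> pp1 = 24
P2: v1 -> pp6 = 149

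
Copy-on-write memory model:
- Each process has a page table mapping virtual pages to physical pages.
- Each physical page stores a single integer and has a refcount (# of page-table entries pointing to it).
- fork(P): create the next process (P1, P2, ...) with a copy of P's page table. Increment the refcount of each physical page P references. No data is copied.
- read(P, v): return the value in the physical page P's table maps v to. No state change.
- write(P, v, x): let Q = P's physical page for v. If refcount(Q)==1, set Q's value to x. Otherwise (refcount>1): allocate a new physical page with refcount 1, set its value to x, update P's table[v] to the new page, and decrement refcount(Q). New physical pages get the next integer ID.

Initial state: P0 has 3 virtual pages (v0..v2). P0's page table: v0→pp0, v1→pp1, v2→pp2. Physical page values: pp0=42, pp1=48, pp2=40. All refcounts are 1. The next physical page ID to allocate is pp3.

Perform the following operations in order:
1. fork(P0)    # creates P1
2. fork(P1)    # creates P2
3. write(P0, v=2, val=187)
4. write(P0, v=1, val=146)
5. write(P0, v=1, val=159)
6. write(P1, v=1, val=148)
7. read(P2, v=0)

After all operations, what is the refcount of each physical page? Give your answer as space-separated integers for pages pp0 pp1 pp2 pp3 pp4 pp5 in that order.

Op 1: fork(P0) -> P1. 3 ppages; refcounts: pp0:2 pp1:2 pp2:2
Op 2: fork(P1) -> P2. 3 ppages; refcounts: pp0:3 pp1:3 pp2:3
Op 3: write(P0, v2, 187). refcount(pp2)=3>1 -> COPY to pp3. 4 ppages; refcounts: pp0:3 pp1:3 pp2:2 pp3:1
Op 4: write(P0, v1, 146). refcount(pp1)=3>1 -> COPY to pp4. 5 ppages; refcounts: pp0:3 pp1:2 pp2:2 pp3:1 pp4:1
Op 5: write(P0, v1, 159). refcount(pp4)=1 -> write in place. 5 ppages; refcounts: pp0:3 pp1:2 pp2:2 pp3:1 pp4:1
Op 6: write(P1, v1, 148). refcount(pp1)=2>1 -> COPY to pp5. 6 ppages; refcounts: pp0:3 pp1:1 pp2:2 pp3:1 pp4:1 pp5:1
Op 7: read(P2, v0) -> 42. No state change.

Answer: 3 1 2 1 1 1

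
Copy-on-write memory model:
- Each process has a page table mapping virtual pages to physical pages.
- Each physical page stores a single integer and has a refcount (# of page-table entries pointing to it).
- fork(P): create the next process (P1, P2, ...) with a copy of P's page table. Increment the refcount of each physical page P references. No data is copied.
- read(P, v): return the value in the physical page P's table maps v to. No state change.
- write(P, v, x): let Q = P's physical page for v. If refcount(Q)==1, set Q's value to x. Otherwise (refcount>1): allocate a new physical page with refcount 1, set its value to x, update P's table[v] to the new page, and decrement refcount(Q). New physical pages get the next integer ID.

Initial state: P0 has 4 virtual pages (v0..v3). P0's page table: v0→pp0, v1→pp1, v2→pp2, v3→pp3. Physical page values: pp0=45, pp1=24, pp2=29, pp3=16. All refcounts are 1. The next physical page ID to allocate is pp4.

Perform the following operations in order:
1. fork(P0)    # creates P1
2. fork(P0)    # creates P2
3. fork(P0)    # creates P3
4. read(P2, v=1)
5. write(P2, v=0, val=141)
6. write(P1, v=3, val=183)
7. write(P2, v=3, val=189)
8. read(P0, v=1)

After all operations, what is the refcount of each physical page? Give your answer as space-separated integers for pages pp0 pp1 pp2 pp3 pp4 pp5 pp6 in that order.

Op 1: fork(P0) -> P1. 4 ppages; refcounts: pp0:2 pp1:2 pp2:2 pp3:2
Op 2: fork(P0) -> P2. 4 ppages; refcounts: pp0:3 pp1:3 pp2:3 pp3:3
Op 3: fork(P0) -> P3. 4 ppages; refcounts: pp0:4 pp1:4 pp2:4 pp3:4
Op 4: read(P2, v1) -> 24. No state change.
Op 5: write(P2, v0, 141). refcount(pp0)=4>1 -> COPY to pp4. 5 ppages; refcounts: pp0:3 pp1:4 pp2:4 pp3:4 pp4:1
Op 6: write(P1, v3, 183). refcount(pp3)=4>1 -> COPY to pp5. 6 ppages; refcounts: pp0:3 pp1:4 pp2:4 pp3:3 pp4:1 pp5:1
Op 7: write(P2, v3, 189). refcount(pp3)=3>1 -> COPY to pp6. 7 ppages; refcounts: pp0:3 pp1:4 pp2:4 pp3:2 pp4:1 pp5:1 pp6:1
Op 8: read(P0, v1) -> 24. No state change.

Answer: 3 4 4 2 1 1 1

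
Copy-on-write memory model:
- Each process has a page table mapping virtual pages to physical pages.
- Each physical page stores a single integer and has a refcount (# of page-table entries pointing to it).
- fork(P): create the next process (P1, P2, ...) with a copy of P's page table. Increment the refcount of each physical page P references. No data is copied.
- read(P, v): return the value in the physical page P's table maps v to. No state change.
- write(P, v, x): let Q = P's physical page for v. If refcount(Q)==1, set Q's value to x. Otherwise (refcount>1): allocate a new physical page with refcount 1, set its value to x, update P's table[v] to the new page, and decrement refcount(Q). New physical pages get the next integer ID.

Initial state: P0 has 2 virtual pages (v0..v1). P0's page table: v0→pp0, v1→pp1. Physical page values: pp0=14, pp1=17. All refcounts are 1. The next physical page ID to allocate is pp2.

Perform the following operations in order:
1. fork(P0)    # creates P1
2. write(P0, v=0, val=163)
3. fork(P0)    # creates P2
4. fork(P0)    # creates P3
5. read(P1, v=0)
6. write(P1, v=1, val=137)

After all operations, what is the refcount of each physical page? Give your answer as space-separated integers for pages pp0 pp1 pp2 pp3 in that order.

Op 1: fork(P0) -> P1. 2 ppages; refcounts: pp0:2 pp1:2
Op 2: write(P0, v0, 163). refcount(pp0)=2>1 -> COPY to pp2. 3 ppages; refcounts: pp0:1 pp1:2 pp2:1
Op 3: fork(P0) -> P2. 3 ppages; refcounts: pp0:1 pp1:3 pp2:2
Op 4: fork(P0) -> P3. 3 ppages; refcounts: pp0:1 pp1:4 pp2:3
Op 5: read(P1, v0) -> 14. No state change.
Op 6: write(P1, v1, 137). refcount(pp1)=4>1 -> COPY to pp3. 4 ppages; refcounts: pp0:1 pp1:3 pp2:3 pp3:1

Answer: 1 3 3 1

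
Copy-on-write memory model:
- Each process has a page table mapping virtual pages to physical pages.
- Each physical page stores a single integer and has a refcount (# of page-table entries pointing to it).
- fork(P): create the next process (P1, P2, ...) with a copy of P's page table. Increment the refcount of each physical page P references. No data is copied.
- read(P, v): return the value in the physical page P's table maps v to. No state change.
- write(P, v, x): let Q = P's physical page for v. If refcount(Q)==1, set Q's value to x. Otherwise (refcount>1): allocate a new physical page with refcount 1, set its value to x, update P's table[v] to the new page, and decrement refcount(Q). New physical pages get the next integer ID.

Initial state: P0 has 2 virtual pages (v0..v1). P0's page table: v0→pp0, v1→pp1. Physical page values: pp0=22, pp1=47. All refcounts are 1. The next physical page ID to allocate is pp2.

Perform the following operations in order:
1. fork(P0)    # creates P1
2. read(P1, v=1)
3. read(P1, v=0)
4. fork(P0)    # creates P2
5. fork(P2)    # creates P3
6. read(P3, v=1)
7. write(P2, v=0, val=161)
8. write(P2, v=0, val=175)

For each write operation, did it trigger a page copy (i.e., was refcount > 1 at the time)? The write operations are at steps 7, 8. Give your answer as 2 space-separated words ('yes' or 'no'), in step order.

Op 1: fork(P0) -> P1. 2 ppages; refcounts: pp0:2 pp1:2
Op 2: read(P1, v1) -> 47. No state change.
Op 3: read(P1, v0) -> 22. No state change.
Op 4: fork(P0) -> P2. 2 ppages; refcounts: pp0:3 pp1:3
Op 5: fork(P2) -> P3. 2 ppages; refcounts: pp0:4 pp1:4
Op 6: read(P3, v1) -> 47. No state change.
Op 7: write(P2, v0, 161). refcount(pp0)=4>1 -> COPY to pp2. 3 ppages; refcounts: pp0:3 pp1:4 pp2:1
Op 8: write(P2, v0, 175). refcount(pp2)=1 -> write in place. 3 ppages; refcounts: pp0:3 pp1:4 pp2:1

yes no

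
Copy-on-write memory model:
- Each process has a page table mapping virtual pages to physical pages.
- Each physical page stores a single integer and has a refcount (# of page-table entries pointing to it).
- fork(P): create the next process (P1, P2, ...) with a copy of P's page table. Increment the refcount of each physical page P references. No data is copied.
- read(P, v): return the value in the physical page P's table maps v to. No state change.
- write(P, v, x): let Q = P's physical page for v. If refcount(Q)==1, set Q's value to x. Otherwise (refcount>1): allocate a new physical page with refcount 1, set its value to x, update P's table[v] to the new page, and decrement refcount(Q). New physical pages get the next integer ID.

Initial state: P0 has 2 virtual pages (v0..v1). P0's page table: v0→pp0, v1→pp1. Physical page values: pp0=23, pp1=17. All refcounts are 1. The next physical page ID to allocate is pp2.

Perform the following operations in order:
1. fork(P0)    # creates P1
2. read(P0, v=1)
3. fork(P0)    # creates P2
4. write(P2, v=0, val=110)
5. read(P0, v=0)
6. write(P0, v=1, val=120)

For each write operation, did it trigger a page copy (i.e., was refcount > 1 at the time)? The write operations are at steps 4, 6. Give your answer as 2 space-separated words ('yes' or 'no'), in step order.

Op 1: fork(P0) -> P1. 2 ppages; refcounts: pp0:2 pp1:2
Op 2: read(P0, v1) -> 17. No state change.
Op 3: fork(P0) -> P2. 2 ppages; refcounts: pp0:3 pp1:3
Op 4: write(P2, v0, 110). refcount(pp0)=3>1 -> COPY to pp2. 3 ppages; refcounts: pp0:2 pp1:3 pp2:1
Op 5: read(P0, v0) -> 23. No state change.
Op 6: write(P0, v1, 120). refcount(pp1)=3>1 -> COPY to pp3. 4 ppages; refcounts: pp0:2 pp1:2 pp2:1 pp3:1

yes yes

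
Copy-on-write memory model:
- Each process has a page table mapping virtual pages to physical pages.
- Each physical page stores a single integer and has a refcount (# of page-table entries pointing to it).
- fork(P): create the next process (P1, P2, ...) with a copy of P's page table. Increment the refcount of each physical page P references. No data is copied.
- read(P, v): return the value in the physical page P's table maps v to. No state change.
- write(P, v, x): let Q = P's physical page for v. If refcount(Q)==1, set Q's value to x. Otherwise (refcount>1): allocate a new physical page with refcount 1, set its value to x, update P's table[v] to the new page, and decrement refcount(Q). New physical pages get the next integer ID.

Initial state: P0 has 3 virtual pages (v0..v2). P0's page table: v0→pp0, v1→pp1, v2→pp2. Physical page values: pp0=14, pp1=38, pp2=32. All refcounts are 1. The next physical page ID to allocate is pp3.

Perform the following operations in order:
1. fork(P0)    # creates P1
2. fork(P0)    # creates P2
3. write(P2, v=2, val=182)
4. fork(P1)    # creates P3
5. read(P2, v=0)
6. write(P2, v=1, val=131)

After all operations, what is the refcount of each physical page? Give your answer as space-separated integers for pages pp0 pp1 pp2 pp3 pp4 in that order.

Answer: 4 3 3 1 1

Derivation:
Op 1: fork(P0) -> P1. 3 ppages; refcounts: pp0:2 pp1:2 pp2:2
Op 2: fork(P0) -> P2. 3 ppages; refcounts: pp0:3 pp1:3 pp2:3
Op 3: write(P2, v2, 182). refcount(pp2)=3>1 -> COPY to pp3. 4 ppages; refcounts: pp0:3 pp1:3 pp2:2 pp3:1
Op 4: fork(P1) -> P3. 4 ppages; refcounts: pp0:4 pp1:4 pp2:3 pp3:1
Op 5: read(P2, v0) -> 14. No state change.
Op 6: write(P2, v1, 131). refcount(pp1)=4>1 -> COPY to pp4. 5 ppages; refcounts: pp0:4 pp1:3 pp2:3 pp3:1 pp4:1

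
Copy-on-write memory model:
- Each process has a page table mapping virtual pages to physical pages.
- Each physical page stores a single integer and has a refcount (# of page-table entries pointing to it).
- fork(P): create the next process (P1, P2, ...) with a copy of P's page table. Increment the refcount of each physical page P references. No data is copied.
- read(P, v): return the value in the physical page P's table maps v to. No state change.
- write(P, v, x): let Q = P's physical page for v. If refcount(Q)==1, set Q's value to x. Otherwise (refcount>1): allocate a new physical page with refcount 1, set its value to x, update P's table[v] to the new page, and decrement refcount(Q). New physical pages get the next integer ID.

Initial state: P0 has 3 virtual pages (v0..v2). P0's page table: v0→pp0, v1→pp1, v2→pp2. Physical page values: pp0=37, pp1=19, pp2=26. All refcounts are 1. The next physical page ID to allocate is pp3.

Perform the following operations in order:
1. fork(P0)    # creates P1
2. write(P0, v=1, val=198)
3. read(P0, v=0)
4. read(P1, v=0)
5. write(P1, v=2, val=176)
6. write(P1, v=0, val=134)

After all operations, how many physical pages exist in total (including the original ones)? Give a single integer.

Answer: 6

Derivation:
Op 1: fork(P0) -> P1. 3 ppages; refcounts: pp0:2 pp1:2 pp2:2
Op 2: write(P0, v1, 198). refcount(pp1)=2>1 -> COPY to pp3. 4 ppages; refcounts: pp0:2 pp1:1 pp2:2 pp3:1
Op 3: read(P0, v0) -> 37. No state change.
Op 4: read(P1, v0) -> 37. No state change.
Op 5: write(P1, v2, 176). refcount(pp2)=2>1 -> COPY to pp4. 5 ppages; refcounts: pp0:2 pp1:1 pp2:1 pp3:1 pp4:1
Op 6: write(P1, v0, 134). refcount(pp0)=2>1 -> COPY to pp5. 6 ppages; refcounts: pp0:1 pp1:1 pp2:1 pp3:1 pp4:1 pp5:1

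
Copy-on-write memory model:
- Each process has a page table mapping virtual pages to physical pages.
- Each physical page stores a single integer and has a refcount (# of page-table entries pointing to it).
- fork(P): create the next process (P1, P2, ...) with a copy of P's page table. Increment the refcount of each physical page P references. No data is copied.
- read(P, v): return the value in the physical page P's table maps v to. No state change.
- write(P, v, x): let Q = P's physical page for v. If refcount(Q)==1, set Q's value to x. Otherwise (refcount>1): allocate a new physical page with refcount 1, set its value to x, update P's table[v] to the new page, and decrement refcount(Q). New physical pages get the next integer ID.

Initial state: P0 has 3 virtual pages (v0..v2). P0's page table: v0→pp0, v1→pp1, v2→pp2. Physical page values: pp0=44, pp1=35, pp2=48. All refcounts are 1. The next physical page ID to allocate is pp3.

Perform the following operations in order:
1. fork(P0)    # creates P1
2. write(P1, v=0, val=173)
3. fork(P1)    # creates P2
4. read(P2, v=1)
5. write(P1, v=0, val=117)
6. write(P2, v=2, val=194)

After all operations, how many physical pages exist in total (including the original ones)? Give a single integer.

Answer: 6

Derivation:
Op 1: fork(P0) -> P1. 3 ppages; refcounts: pp0:2 pp1:2 pp2:2
Op 2: write(P1, v0, 173). refcount(pp0)=2>1 -> COPY to pp3. 4 ppages; refcounts: pp0:1 pp1:2 pp2:2 pp3:1
Op 3: fork(P1) -> P2. 4 ppages; refcounts: pp0:1 pp1:3 pp2:3 pp3:2
Op 4: read(P2, v1) -> 35. No state change.
Op 5: write(P1, v0, 117). refcount(pp3)=2>1 -> COPY to pp4. 5 ppages; refcounts: pp0:1 pp1:3 pp2:3 pp3:1 pp4:1
Op 6: write(P2, v2, 194). refcount(pp2)=3>1 -> COPY to pp5. 6 ppages; refcounts: pp0:1 pp1:3 pp2:2 pp3:1 pp4:1 pp5:1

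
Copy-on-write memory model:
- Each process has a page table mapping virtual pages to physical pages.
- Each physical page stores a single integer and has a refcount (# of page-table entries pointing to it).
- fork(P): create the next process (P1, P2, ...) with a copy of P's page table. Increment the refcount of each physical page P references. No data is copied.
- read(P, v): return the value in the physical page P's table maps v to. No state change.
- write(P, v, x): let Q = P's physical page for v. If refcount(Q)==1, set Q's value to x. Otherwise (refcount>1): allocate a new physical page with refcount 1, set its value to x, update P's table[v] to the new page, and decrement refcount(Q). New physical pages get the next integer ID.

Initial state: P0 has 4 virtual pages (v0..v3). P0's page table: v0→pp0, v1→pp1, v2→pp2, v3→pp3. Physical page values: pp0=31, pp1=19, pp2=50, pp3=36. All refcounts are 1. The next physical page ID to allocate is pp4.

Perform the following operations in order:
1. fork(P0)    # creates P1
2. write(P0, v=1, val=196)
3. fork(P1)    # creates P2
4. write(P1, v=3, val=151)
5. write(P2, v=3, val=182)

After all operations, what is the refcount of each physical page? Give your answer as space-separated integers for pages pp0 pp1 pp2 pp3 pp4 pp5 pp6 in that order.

Op 1: fork(P0) -> P1. 4 ppages; refcounts: pp0:2 pp1:2 pp2:2 pp3:2
Op 2: write(P0, v1, 196). refcount(pp1)=2>1 -> COPY to pp4. 5 ppages; refcounts: pp0:2 pp1:1 pp2:2 pp3:2 pp4:1
Op 3: fork(P1) -> P2. 5 ppages; refcounts: pp0:3 pp1:2 pp2:3 pp3:3 pp4:1
Op 4: write(P1, v3, 151). refcount(pp3)=3>1 -> COPY to pp5. 6 ppages; refcounts: pp0:3 pp1:2 pp2:3 pp3:2 pp4:1 pp5:1
Op 5: write(P2, v3, 182). refcount(pp3)=2>1 -> COPY to pp6. 7 ppages; refcounts: pp0:3 pp1:2 pp2:3 pp3:1 pp4:1 pp5:1 pp6:1

Answer: 3 2 3 1 1 1 1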